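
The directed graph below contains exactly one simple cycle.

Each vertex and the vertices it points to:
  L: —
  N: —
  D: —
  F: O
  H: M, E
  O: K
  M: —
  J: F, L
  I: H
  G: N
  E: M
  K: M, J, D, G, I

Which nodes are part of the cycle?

DFS with gray/black marking from K:
K gray
  M gray
  M black
  J gray
    F gray
      O gray
        O→K: K is gray → back edge
Back edge closes the cycle K → J → F → O → K; its vertices are {F, J, K, O}.

F, J, K, O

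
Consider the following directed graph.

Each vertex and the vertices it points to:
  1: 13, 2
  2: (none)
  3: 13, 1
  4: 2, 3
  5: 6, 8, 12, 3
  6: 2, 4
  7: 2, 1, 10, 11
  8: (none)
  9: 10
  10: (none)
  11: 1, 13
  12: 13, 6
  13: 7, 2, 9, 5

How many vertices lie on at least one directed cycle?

9

A vertex is on a directed cycle iff it belongs to a strongly connected component of size ≥ 2 (or has a self-loop).
The vertices on cycles are {1, 3, 4, 5, 6, 7, 11, 12, 13} — 9 in total.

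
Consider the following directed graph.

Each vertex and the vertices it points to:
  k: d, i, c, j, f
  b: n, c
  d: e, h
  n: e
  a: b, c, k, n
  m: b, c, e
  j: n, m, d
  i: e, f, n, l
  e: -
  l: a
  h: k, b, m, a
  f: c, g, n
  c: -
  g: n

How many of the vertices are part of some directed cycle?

A vertex is on a directed cycle iff it belongs to a strongly connected component of size ≥ 2 (or has a self-loop).
The vertices on cycles are {a, d, h, i, j, k, l} — 7 in total.

7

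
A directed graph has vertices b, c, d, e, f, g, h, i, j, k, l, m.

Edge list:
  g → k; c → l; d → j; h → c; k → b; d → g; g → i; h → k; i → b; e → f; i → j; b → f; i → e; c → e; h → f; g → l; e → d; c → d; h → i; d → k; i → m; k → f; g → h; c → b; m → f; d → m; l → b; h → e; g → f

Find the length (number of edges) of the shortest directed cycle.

For each vertex v, BFS finds the shortest path from v back to v.
The shortest such closed walk is g → h → e → d → g, length 4.

4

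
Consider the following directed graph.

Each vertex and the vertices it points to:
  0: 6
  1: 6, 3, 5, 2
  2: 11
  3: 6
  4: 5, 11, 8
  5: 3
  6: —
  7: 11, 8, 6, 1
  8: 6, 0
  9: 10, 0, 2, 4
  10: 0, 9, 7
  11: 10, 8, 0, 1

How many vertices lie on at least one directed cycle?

A vertex is on a directed cycle iff it belongs to a strongly connected component of size ≥ 2 (or has a self-loop).
The vertices on cycles are {1, 2, 4, 7, 9, 10, 11} — 7 in total.

7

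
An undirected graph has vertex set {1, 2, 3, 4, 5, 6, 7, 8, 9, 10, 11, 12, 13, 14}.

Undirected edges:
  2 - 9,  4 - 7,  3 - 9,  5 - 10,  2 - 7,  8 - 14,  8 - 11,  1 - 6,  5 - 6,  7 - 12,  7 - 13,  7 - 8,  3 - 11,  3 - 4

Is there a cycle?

DFS, tracking each vertex's parent; an edge to a visited non-parent vertex closes a cycle.
Start from 11:
visit 11 (parent –)
  visit 8 (parent 11)
    8–11: parent, skip
    visit 7 (parent 8)
      visit 12 (parent 7)
        12–7: parent, skip
      visit 4 (parent 7)
        visit 3 (parent 4)
          visit 9 (parent 3)
            9–3: parent, skip
            visit 2 (parent 9)
              2–7: 7 visited and ≠ parent → cycle
Cycle: 7 – 4 – 3 – 9 – 2 – 7.

Yes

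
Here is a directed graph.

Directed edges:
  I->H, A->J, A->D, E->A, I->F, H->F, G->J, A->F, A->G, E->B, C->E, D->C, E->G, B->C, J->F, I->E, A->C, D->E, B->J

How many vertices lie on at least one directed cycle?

5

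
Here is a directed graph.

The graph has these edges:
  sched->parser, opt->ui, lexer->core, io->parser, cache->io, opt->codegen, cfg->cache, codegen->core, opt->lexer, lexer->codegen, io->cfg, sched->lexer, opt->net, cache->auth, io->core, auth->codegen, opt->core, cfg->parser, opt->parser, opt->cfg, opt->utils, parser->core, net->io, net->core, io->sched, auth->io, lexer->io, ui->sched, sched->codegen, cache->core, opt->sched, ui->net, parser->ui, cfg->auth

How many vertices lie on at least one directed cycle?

9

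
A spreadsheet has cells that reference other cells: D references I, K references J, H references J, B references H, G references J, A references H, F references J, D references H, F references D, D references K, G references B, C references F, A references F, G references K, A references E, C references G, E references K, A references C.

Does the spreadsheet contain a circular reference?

No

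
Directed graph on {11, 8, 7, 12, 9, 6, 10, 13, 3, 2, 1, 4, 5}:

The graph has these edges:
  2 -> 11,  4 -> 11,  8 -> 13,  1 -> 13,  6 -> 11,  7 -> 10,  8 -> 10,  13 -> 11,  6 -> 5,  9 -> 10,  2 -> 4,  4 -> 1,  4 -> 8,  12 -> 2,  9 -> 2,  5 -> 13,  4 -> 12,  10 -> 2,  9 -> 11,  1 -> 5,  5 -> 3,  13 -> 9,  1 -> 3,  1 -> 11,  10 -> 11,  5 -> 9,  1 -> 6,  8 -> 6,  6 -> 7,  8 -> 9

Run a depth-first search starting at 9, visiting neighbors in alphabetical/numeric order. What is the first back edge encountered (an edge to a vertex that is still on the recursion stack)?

DFS from 9 (visiting neighbors in alphabetical/numeric order); mark gray on enter, black on exit:
9 gray
  2 gray
    4 gray
      1 gray
        3 gray
        3 black
        5 gray
          5→3: 3 black — skip
          5→9: 9 is gray → back edge
First back edge: 5 → 9.

5→9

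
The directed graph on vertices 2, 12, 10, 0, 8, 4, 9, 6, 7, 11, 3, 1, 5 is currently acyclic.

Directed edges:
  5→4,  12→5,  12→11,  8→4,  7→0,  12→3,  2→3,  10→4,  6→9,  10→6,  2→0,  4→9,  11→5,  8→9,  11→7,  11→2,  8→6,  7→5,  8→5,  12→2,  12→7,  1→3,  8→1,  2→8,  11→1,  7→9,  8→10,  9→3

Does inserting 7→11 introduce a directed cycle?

Yes

Adding 7→11 creates a cycle iff 11 can already reach 7.
Path from 11: 11 → 7.
So 11 → … → 7 → 11 is a cycle.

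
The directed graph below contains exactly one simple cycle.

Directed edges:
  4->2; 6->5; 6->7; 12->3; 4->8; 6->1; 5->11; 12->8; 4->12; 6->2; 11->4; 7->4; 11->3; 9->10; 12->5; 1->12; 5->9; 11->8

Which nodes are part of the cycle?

DFS with gray/black marking from 5:
5 gray
  9 gray
    10 gray
    10 black
  9 black
  11 gray
    4 gray
      2 gray
      2 black
      8 gray
      8 black
      12 gray
        3 gray
        3 black
        12→8: 8 black — skip
        12→5: 5 is gray → back edge
Back edge closes the cycle 5 → 11 → 4 → 12 → 5; its vertices are {4, 5, 11, 12}.

4, 5, 11, 12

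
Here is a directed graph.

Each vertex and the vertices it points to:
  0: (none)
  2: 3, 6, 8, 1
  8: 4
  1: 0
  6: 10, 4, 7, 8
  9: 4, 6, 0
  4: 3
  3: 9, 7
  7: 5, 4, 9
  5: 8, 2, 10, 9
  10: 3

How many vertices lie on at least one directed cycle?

9

A vertex is on a directed cycle iff it belongs to a strongly connected component of size ≥ 2 (or has a self-loop).
The vertices on cycles are {2, 3, 4, 5, 6, 7, 8, 9, 10} — 9 in total.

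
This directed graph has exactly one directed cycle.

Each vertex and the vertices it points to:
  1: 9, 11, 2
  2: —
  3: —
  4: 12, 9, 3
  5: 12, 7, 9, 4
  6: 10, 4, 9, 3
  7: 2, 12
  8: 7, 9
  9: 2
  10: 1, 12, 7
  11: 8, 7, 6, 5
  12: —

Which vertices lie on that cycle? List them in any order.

DFS with gray/black marking from 11:
11 gray
  8 gray
    7 gray
      2 gray
      2 black
      12 gray
      12 black
    7 black
    9 gray
      9→2: 2 black — skip
    9 black
  8 black
  11→7: 7 black — skip
  6 gray
    10 gray
      1 gray
        1→9: 9 black — skip
        1→11: 11 is gray → back edge
Back edge closes the cycle 11 → 6 → 10 → 1 → 11; its vertices are {1, 6, 10, 11}.

1, 6, 10, 11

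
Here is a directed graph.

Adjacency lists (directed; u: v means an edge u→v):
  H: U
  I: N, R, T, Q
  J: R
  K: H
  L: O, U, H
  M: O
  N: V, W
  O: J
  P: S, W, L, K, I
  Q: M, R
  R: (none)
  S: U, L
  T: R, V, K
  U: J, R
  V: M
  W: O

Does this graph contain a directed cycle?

No

DFS with white/gray/black marking, starting from S:
S gray
  U gray
    J gray
      R gray
      R black
    J black
    U→R: R black — skip
  U black
  L gray
    O gray
      O→J: J black — skip
    O black
    L→U: U black — skip
    H gray
      H→U: U black — skip
    H black
  L black
S black
I gray
  N gray
    V gray
      M gray
        M→O: O black — skip
      M black
    V black
    W gray
      W→O: O black — skip
    W black
  N black
  I→R: R black — skip
  T gray
    T→R: R black — skip
    T→V: V black — skip
    K gray
      K→H: H black — skip
    K black
  T black
  Q gray
    Q→M: M black — skip
    Q→R: R black — skip
  Q black
I black
P gray
  P→S: S black — skip
  P→W: W black — skip
  P→L: L black — skip
  P→K: K black — skip
  P→I: I black — skip
P black
Every edge goes to a white or black vertex — no back edge, so the graph is acyclic.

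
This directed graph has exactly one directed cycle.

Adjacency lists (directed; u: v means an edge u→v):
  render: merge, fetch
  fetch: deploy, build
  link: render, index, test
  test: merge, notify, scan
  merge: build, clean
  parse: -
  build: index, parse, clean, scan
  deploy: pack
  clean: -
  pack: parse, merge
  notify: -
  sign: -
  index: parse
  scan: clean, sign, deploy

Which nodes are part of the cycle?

pack, scan, build, merge, deploy

DFS with gray/black marking from scan:
scan gray
  clean gray
  clean black
  sign gray
  sign black
  deploy gray
    pack gray
      parse gray
      parse black
      merge gray
        build gray
          index gray
            index→parse: parse black — skip
          index black
          build→parse: parse black — skip
          build→clean: clean black — skip
          build→scan: scan is gray → back edge
Back edge closes the cycle scan → deploy → pack → merge → build → scan; its vertices are {pack, scan, build, merge, deploy}.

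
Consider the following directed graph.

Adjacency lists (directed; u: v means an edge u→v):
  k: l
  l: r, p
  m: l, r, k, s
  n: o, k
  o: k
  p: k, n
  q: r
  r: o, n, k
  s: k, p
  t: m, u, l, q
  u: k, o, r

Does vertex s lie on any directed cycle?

No

s lies on a cycle iff there is a path from s back to itself.
Exploring from s, it never reaches itself; equivalently, its strongly connected component is a singleton.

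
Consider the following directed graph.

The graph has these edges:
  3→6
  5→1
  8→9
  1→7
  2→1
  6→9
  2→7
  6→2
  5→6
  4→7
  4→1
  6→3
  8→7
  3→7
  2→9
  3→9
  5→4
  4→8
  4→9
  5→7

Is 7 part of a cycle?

7 lies on a cycle iff there is a path from 7 back to itself.
Exploring from 7, it never reaches itself; equivalently, its strongly connected component is a singleton.

No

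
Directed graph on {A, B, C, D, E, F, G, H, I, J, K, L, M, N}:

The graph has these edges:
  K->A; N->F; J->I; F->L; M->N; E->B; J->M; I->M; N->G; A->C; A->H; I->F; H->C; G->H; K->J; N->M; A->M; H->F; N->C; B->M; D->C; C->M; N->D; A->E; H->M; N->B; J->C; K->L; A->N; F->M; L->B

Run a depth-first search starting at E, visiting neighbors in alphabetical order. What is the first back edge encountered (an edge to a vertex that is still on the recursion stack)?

N→B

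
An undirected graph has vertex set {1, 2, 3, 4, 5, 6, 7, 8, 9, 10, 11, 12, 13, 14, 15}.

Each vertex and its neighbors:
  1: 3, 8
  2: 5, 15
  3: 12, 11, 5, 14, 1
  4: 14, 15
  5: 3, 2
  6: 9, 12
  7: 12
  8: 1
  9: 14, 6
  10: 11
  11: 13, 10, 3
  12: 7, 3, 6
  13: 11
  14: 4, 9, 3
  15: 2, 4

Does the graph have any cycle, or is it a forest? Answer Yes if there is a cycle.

Yes

DFS, tracking each vertex's parent; an edge to a visited non-parent vertex closes a cycle.
Start from 5:
visit 5 (parent –)
  visit 3 (parent 5)
    visit 12 (parent 3)
      visit 7 (parent 12)
        7–12: parent, skip
      12–3: parent, skip
      visit 6 (parent 12)
        visit 9 (parent 6)
          visit 14 (parent 9)
            visit 4 (parent 14)
              4–14: parent, skip
              visit 15 (parent 4)
                visit 2 (parent 15)
                  2–5: 5 visited and ≠ parent → cycle
Cycle: 5 – 3 – 12 – 6 – 9 – 14 – 4 – 15 – 2 – 5.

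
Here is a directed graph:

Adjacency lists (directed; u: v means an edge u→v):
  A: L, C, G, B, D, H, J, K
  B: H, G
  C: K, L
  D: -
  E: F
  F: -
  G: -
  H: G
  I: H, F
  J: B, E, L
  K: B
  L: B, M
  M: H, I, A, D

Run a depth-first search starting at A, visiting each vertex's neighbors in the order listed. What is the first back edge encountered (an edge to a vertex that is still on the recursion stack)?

M→A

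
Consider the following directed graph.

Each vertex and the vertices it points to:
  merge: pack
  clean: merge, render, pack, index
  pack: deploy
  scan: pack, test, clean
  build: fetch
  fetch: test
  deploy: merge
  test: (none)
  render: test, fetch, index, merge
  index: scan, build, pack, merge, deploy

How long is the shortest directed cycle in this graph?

3

For each vertex v, BFS finds the shortest path from v back to v.
The shortest such closed walk is index → scan → clean → index, length 3.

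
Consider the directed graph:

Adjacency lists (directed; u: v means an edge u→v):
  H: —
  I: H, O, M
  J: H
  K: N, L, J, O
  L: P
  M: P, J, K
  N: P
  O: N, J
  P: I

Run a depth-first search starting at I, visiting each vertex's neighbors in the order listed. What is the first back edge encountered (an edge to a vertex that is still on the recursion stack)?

P->I

DFS from I (visiting each vertex's neighbors in the order listed); mark gray on enter, black on exit:
I gray
  H gray
  H black
  O gray
    N gray
      P gray
        P→I: I is gray → back edge
First back edge: P → I.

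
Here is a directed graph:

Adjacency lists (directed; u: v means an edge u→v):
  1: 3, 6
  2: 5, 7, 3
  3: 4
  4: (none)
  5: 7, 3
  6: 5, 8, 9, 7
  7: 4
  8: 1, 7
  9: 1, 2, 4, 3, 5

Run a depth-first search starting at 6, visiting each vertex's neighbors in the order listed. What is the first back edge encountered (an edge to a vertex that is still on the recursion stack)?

DFS from 6 (visiting each vertex's neighbors in the order listed); mark gray on enter, black on exit:
6 gray
  5 gray
    7 gray
      4 gray
      4 black
    7 black
    3 gray
      3→4: 4 black — skip
    3 black
  5 black
  8 gray
    1 gray
      1→3: 3 black — skip
      1→6: 6 is gray → back edge
First back edge: 1 → 6.

1->6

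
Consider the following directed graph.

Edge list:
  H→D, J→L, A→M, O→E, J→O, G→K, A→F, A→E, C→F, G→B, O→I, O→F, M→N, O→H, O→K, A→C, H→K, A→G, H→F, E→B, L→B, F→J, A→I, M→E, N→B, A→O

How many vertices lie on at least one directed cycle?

A vertex is on a directed cycle iff it belongs to a strongly connected component of size ≥ 2 (or has a self-loop).
The vertices on cycles are {F, H, J, O} — 4 in total.

4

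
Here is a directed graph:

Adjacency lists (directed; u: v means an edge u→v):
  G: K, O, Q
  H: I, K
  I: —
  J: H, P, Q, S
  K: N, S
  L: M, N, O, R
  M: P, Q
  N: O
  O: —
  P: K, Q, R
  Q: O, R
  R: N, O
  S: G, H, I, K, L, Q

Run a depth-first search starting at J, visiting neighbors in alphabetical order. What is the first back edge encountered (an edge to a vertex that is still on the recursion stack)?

DFS from J (visiting neighbors in alphabetical order); mark gray on enter, black on exit:
J gray
  H gray
    I gray
    I black
    K gray
      N gray
        O gray
        O black
      N black
      S gray
        G gray
          G→K: K is gray → back edge
First back edge: G → K.

G→K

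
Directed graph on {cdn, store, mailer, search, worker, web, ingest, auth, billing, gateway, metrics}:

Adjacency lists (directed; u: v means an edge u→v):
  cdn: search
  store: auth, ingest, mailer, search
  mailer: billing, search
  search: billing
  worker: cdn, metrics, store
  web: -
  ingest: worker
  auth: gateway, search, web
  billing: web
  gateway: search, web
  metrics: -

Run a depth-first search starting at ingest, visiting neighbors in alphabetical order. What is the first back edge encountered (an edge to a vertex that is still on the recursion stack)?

DFS from ingest (visiting neighbors in alphabetical order); mark gray on enter, black on exit:
ingest gray
  worker gray
    cdn gray
      search gray
        billing gray
          web gray
          web black
        billing black
      search black
    cdn black
    metrics gray
    metrics black
    store gray
      auth gray
        gateway gray
          gateway→search: search black — skip
          gateway→web: web black — skip
        gateway black
        auth→search: search black — skip
        auth→web: web black — skip
      auth black
      store→ingest: ingest is gray → back edge
First back edge: store → ingest.

store->ingest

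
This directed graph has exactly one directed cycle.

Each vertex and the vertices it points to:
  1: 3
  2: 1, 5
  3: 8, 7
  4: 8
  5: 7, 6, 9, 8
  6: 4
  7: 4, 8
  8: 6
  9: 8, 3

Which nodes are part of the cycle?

DFS with gray/black marking from 6:
6 gray
  4 gray
    8 gray
      8→6: 6 is gray → back edge
Back edge closes the cycle 6 → 4 → 8 → 6; its vertices are {4, 6, 8}.

4, 6, 8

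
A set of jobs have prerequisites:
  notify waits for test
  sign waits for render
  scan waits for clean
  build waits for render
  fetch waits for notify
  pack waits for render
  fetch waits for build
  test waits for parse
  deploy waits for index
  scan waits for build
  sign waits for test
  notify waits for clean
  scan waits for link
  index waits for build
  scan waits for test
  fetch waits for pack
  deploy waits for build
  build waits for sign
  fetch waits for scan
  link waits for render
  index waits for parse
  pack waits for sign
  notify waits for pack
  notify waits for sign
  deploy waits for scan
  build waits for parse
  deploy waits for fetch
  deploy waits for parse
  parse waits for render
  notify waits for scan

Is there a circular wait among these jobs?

No

DFS with white/gray/black marking, starting from test:
test gray
  parse gray
    render gray
    render black
  parse black
test black
index gray
  build gray
    build→parse: parse black — skip
    sign gray
      sign→test: test black — skip
      sign→render: render black — skip
    sign black
    build→render: render black — skip
  build black
  index→parse: parse black — skip
index black
fetch gray
  fetch→build: build black — skip
  pack gray
    pack→render: render black — skip
    pack→sign: sign black — skip
  pack black
  scan gray
    scan→test: test black — skip
    link gray
      link→render: render black — skip
    link black
    clean gray
    clean black
    scan→build: build black — skip
  scan black
  notify gray
    notify→pack: pack black — skip
    notify→test: test black — skip
    notify→sign: sign black — skip
    notify→scan: scan black — skip
    notify→clean: clean black — skip
  notify black
fetch black
deploy gray
  deploy→parse: parse black — skip
  deploy→fetch: fetch black — skip
  deploy→build: build black — skip
  deploy→index: index black — skip
  deploy→scan: scan black — skip
deploy black
Every edge goes to a white or black vertex — no back edge, so the graph is acyclic.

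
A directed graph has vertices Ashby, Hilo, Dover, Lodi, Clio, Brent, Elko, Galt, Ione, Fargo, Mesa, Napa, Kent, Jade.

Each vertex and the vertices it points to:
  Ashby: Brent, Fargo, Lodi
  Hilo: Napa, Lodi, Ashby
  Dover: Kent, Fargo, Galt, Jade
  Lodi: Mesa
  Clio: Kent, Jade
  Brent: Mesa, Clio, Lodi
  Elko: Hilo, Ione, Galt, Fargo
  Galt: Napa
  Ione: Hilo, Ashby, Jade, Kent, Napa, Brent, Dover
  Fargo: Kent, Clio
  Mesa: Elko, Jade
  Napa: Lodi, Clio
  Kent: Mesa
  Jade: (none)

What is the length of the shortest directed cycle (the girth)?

For each vertex v, BFS finds the shortest path from v back to v.
The shortest such closed walk is Elko → Fargo → Kent → Mesa → Elko, length 4.

4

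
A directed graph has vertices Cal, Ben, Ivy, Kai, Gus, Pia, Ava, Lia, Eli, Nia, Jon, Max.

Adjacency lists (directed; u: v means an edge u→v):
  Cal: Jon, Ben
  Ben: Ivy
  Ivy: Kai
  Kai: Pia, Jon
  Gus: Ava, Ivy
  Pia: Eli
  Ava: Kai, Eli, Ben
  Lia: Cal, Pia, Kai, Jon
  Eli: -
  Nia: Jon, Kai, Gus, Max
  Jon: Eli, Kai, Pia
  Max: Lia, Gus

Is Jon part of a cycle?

Yes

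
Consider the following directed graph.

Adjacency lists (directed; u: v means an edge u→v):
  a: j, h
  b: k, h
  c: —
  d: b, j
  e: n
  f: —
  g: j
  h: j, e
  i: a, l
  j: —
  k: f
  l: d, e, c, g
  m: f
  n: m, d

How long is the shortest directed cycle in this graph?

For each vertex v, BFS finds the shortest path from v back to v.
The shortest such closed walk is e → n → d → b → h → e, length 5.

5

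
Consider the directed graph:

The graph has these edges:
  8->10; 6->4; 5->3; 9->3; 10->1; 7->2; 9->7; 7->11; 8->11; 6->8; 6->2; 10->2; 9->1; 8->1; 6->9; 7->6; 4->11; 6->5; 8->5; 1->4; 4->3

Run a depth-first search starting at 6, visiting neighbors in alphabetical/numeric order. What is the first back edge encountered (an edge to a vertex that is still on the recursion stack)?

DFS from 6 (visiting neighbors in alphabetical/numeric order); mark gray on enter, black on exit:
6 gray
  2 gray
  2 black
  4 gray
    3 gray
    3 black
    11 gray
    11 black
  4 black
  5 gray
    5→3: 3 black — skip
  5 black
  8 gray
    1 gray
      1→4: 4 black — skip
    1 black
    8→5: 5 black — skip
    10 gray
      10→1: 1 black — skip
      10→2: 2 black — skip
    10 black
    8→11: 11 black — skip
  8 black
  9 gray
    9→1: 1 black — skip
    9→3: 3 black — skip
    7 gray
      7→2: 2 black — skip
      7→6: 6 is gray → back edge
First back edge: 7 → 6.

7->6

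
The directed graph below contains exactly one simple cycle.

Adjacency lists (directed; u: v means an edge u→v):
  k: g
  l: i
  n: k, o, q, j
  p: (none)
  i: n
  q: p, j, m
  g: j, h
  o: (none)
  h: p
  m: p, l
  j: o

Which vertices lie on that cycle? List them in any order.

i, l, m, n, q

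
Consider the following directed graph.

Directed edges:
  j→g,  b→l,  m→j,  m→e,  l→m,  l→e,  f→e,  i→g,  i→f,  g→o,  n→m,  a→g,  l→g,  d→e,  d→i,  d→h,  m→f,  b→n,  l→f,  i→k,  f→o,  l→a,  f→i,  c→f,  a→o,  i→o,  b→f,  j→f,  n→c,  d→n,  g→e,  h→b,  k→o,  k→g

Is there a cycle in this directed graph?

DFS with white/gray/black marking, starting from f:
f gray
  o gray
  o black
  e gray
  e black
  i gray
    i→o: o black — skip
    i→f: f is gray → back edge
Back edge found, so a cycle exists: f → i → f.

Yes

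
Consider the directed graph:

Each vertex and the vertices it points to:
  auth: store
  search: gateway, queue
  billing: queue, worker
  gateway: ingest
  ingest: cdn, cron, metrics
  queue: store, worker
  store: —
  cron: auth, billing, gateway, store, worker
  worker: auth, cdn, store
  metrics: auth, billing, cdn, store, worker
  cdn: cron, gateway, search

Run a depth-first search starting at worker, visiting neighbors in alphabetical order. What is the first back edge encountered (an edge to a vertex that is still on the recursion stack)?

DFS from worker (visiting neighbors in alphabetical order); mark gray on enter, black on exit:
worker gray
  auth gray
    store gray
    store black
  auth black
  cdn gray
    cron gray
      cron→auth: auth black — skip
      billing gray
        queue gray
          queue→store: store black — skip
          queue→worker: worker is gray → back edge
First back edge: queue → worker.

queue->worker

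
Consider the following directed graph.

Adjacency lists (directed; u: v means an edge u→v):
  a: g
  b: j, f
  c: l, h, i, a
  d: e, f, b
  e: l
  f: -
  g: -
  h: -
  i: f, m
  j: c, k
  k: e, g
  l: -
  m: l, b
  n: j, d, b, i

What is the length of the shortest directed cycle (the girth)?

For each vertex v, BFS finds the shortest path from v back to v.
The shortest such closed walk is j → c → i → m → b → j, length 5.

5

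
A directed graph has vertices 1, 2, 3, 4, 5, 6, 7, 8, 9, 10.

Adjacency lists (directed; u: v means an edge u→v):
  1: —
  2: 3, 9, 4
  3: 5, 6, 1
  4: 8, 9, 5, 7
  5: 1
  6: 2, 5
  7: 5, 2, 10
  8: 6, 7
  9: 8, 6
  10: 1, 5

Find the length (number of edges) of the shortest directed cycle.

3

For each vertex v, BFS finds the shortest path from v back to v.
The shortest such closed walk is 2 → 4 → 7 → 2, length 3.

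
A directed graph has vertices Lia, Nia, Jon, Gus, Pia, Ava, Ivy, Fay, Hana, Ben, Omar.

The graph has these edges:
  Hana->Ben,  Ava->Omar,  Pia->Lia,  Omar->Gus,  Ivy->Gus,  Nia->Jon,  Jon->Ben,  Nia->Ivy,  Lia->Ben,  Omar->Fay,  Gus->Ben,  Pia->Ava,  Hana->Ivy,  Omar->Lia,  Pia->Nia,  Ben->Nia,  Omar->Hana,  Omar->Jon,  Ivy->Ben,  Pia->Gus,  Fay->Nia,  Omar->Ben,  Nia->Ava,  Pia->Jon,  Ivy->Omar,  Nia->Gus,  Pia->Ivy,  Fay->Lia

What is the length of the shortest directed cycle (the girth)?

For each vertex v, BFS finds the shortest path from v back to v.
The shortest such closed walk is Nia → Jon → Ben → Nia, length 3.

3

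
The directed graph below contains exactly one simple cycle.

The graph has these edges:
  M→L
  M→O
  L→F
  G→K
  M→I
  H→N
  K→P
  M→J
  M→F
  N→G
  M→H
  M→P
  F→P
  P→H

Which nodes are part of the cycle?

G, H, K, N, P

DFS with gray/black marking from H:
H gray
  N gray
    G gray
      K gray
        P gray
          P→H: H is gray → back edge
Back edge closes the cycle H → N → G → K → P → H; its vertices are {G, H, K, N, P}.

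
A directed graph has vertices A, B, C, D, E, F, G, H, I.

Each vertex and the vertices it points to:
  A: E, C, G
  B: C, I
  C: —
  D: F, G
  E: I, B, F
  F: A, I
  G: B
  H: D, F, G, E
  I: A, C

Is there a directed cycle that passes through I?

Yes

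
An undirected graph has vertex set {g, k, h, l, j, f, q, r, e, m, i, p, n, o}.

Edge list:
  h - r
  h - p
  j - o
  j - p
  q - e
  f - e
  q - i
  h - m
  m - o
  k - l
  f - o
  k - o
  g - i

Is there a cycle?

Yes

DFS, tracking each vertex's parent; an edge to a visited non-parent vertex closes a cycle.
Start from m:
visit m (parent –)
  visit h (parent m)
    visit p (parent h)
      p–h: parent, skip
      visit j (parent p)
        j–p: parent, skip
        visit o (parent j)
          visit f (parent o)
            f–o: parent, skip
            visit e (parent f)
              e–f: parent, skip
              visit q (parent e)
                q–e: parent, skip
                visit i (parent q)
                  visit g (parent i)
                    g–i: parent, skip
                  i–q: parent, skip
          o–m: m visited and ≠ parent → cycle
Cycle: m – h – p – j – o – m.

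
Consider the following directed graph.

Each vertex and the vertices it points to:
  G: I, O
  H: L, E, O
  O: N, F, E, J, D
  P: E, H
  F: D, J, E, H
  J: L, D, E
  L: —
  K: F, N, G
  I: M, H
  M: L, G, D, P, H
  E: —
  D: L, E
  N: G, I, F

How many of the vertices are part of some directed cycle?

8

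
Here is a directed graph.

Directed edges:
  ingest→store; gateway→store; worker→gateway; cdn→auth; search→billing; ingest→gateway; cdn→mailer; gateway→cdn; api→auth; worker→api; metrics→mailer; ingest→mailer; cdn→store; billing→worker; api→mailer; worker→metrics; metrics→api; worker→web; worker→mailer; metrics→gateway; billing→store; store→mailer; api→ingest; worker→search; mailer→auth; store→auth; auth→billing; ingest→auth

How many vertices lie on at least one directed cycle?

A vertex is on a directed cycle iff it belongs to a strongly connected component of size ≥ 2 (or has a self-loop).
The vertices on cycles are {api, cdn, auth, store, ingest, mailer, search, worker, billing, gateway, metrics} — 11 in total.

11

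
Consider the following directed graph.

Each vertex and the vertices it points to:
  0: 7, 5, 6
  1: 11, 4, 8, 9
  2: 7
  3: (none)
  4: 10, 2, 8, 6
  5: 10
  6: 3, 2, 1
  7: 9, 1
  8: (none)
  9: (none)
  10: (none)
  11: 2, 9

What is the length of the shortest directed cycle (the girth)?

3

For each vertex v, BFS finds the shortest path from v back to v.
The shortest such closed walk is 6 → 1 → 4 → 6, length 3.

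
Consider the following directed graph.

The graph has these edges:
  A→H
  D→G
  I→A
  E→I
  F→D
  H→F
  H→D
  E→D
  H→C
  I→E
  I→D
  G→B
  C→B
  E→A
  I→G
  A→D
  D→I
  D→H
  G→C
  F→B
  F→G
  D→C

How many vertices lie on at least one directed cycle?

A vertex is on a directed cycle iff it belongs to a strongly connected component of size ≥ 2 (or has a self-loop).
The vertices on cycles are {A, D, E, F, H, I} — 6 in total.

6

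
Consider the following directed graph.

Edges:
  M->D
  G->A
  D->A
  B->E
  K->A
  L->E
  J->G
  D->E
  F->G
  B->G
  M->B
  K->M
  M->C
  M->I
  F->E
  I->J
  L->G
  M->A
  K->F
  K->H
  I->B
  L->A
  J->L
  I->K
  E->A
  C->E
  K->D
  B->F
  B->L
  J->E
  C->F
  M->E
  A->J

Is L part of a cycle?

Yes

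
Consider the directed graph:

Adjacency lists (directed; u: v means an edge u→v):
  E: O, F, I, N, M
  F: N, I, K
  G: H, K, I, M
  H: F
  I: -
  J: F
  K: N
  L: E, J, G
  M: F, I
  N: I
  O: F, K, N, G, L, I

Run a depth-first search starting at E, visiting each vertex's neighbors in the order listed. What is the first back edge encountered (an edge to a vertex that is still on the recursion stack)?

L->E

DFS from E (visiting each vertex's neighbors in the order listed); mark gray on enter, black on exit:
E gray
  O gray
    F gray
      N gray
        I gray
        I black
      N black
      F→I: I black — skip
      K gray
        K→N: N black — skip
      K black
    F black
    O→K: K black — skip
    O→N: N black — skip
    G gray
      H gray
        H→F: F black — skip
      H black
      G→K: K black — skip
      G→I: I black — skip
      M gray
        M→F: F black — skip
        M→I: I black — skip
      M black
    G black
    L gray
      L→E: E is gray → back edge
First back edge: L → E.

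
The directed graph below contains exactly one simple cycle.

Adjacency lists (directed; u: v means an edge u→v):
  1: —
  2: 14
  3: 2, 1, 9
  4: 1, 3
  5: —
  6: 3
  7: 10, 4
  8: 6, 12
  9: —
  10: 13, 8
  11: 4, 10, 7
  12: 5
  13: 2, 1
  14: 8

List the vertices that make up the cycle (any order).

2, 3, 6, 8, 14

DFS with gray/black marking from 8:
8 gray
  6 gray
    3 gray
      2 gray
        14 gray
          14→8: 8 is gray → back edge
Back edge closes the cycle 8 → 6 → 3 → 2 → 14 → 8; its vertices are {2, 3, 6, 8, 14}.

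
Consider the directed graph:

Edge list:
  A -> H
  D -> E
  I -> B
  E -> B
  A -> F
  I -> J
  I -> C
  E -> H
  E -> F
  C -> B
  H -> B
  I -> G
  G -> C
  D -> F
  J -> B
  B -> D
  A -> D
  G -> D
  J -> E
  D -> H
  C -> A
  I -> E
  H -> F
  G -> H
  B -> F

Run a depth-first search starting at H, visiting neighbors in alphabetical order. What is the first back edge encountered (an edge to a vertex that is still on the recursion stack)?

E->B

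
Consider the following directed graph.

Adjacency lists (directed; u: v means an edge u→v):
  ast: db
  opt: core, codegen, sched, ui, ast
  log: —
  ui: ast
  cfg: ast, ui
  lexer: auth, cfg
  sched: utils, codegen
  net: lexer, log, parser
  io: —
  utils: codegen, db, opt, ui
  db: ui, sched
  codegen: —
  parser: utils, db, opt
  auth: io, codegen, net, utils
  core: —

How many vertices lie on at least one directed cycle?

A vertex is on a directed cycle iff it belongs to a strongly connected component of size ≥ 2 (or has a self-loop).
The vertices on cycles are {db, ui, ast, net, opt, auth, lexer, sched, utils} — 9 in total.

9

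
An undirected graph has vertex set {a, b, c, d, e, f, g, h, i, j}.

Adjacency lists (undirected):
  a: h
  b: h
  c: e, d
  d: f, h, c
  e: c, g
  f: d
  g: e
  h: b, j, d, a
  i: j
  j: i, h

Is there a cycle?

DFS, tracking each vertex's parent; an edge to a visited non-parent vertex closes a cycle.
Start from c:
visit c (parent –)
  visit e (parent c)
    e–c: parent, skip
    visit g (parent e)
      g–e: parent, skip
  visit d (parent c)
    visit f (parent d)
      f–d: parent, skip
    visit h (parent d)
      visit b (parent h)
        b–h: parent, skip
      visit j (parent h)
        visit i (parent j)
          i–j: parent, skip
        j–h: parent, skip
      h–d: parent, skip
      visit a (parent h)
        a–h: parent, skip
    d–c: parent, skip
No non-parent visited neighbor found — the graph is a forest.

No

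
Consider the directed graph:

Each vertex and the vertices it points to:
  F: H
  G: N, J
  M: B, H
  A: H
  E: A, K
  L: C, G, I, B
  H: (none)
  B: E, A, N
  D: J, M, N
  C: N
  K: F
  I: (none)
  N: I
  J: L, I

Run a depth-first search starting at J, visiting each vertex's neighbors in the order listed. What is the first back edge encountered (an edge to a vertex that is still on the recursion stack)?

DFS from J (visiting each vertex's neighbors in the order listed); mark gray on enter, black on exit:
J gray
  L gray
    C gray
      N gray
        I gray
        I black
      N black
    C black
    G gray
      G→N: N black — skip
      G→J: J is gray → back edge
First back edge: G → J.

G->J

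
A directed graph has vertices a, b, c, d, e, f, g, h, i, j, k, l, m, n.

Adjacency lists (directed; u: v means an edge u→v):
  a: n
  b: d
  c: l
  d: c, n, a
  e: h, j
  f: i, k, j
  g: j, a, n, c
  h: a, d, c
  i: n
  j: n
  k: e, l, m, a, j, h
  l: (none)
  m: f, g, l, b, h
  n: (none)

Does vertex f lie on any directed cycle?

Yes

f is on a cycle iff f can reach itself via ≥1 edge.
f → k → m → f — yes.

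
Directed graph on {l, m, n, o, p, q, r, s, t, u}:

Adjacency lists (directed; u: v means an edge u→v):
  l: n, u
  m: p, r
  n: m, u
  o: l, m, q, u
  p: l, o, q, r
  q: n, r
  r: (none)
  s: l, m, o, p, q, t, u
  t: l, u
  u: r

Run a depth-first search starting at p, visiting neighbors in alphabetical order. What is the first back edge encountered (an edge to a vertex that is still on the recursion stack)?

m→p

DFS from p (visiting neighbors in alphabetical order); mark gray on enter, black on exit:
p gray
  l gray
    n gray
      m gray
        m→p: p is gray → back edge
First back edge: m → p.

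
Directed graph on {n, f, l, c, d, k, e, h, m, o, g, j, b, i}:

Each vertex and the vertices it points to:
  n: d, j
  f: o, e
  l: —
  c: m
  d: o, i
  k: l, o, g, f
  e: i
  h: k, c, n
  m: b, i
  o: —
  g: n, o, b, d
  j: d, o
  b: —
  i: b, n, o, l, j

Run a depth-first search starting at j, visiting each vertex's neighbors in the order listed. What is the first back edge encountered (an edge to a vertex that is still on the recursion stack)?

n→d

DFS from j (visiting each vertex's neighbors in the order listed); mark gray on enter, black on exit:
j gray
  d gray
    o gray
    o black
    i gray
      b gray
      b black
      n gray
        n→d: d is gray → back edge
First back edge: n → d.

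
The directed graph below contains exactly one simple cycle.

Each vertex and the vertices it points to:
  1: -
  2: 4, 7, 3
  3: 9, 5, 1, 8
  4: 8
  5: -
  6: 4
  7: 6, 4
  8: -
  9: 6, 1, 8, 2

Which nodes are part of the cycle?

2, 3, 9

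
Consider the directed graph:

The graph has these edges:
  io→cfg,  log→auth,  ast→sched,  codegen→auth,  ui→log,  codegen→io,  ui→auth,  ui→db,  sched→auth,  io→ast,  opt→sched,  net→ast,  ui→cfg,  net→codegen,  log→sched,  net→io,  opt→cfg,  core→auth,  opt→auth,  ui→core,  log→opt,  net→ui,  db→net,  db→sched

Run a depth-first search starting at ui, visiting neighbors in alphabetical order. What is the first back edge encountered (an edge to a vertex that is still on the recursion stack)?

net→ui

DFS from ui (visiting neighbors in alphabetical order); mark gray on enter, black on exit:
ui gray
  auth gray
  auth black
  cfg gray
  cfg black
  core gray
    core→auth: auth black — skip
  core black
  db gray
    net gray
      ast gray
        sched gray
          sched→auth: auth black — skip
        sched black
      ast black
      codegen gray
        codegen→auth: auth black — skip
        io gray
          io→ast: ast black — skip
          io→cfg: cfg black — skip
        io black
      codegen black
      net→io: io black — skip
      net→ui: ui is gray → back edge
First back edge: net → ui.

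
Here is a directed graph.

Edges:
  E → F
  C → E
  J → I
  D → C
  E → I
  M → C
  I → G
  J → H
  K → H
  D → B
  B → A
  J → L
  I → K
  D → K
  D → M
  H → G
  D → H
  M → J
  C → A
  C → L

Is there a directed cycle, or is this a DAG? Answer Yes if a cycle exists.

No

DFS with white/gray/black marking, starting from L:
L gray
L black
F gray
F black
G gray
G black
A gray
A black
K gray
  H gray
    H→G: G black — skip
  H black
K black
D gray
  B gray
    B→A: A black — skip
  B black
  M gray
    J gray
      I gray
        I→G: G black — skip
        I→K: K black — skip
      I black
      J→H: H black — skip
      J→L: L black — skip
    J black
    C gray
      E gray
        E→I: I black — skip
        E→F: F black — skip
      E black
      C→L: L black — skip
      C→A: A black — skip
    C black
  M black
  D→K: K black — skip
  D→C: C black — skip
  D→H: H black — skip
D black
Every edge goes to a white or black vertex — no back edge, so the graph is acyclic.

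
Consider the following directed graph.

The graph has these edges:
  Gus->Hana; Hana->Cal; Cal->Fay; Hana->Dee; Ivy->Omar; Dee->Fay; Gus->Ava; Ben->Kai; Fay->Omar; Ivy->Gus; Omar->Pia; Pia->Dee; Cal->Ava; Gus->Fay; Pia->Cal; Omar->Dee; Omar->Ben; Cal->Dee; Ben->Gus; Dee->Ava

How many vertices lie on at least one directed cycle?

A vertex is on a directed cycle iff it belongs to a strongly connected component of size ≥ 2 (or has a self-loop).
The vertices on cycles are {Ben, Cal, Dee, Fay, Gus, Pia, Hana, Omar} — 8 in total.

8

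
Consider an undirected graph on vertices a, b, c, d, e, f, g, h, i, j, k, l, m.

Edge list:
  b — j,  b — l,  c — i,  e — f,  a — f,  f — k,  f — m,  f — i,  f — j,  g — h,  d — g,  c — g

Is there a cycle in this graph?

No

DFS, tracking each vertex's parent; an edge to a visited non-parent vertex closes a cycle.
Start from a:
visit a (parent –)
  visit f (parent a)
    visit k (parent f)
      k–f: parent, skip
    visit i (parent f)
      visit c (parent i)
        c–i: parent, skip
        visit g (parent c)
          visit h (parent g)
            h–g: parent, skip
          visit d (parent g)
            d–g: parent, skip
          g–c: parent, skip
      i–f: parent, skip
    visit e (parent f)
      e–f: parent, skip
    f–a: parent, skip
    visit j (parent f)
      visit b (parent j)
        visit l (parent b)
          l–b: parent, skip
        b–j: parent, skip
      j–f: parent, skip
    visit m (parent f)
      m–f: parent, skip
No non-parent visited neighbor found — the graph is a forest.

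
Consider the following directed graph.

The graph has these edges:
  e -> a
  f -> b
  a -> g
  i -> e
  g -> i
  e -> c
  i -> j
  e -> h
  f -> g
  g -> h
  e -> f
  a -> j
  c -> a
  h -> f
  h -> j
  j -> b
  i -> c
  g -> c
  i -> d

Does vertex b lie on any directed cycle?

No

b lies on a cycle iff there is a path from b back to itself.
Exploring from b, it never reaches itself; equivalently, its strongly connected component is a singleton.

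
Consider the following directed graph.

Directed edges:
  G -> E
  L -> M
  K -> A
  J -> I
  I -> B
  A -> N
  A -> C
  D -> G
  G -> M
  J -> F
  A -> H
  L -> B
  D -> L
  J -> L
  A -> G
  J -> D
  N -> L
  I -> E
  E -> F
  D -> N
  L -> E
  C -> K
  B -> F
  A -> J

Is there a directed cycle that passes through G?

G lies on a cycle iff there is a path from G back to itself.
Exploring from G, it never reaches itself; equivalently, its strongly connected component is a singleton.

No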